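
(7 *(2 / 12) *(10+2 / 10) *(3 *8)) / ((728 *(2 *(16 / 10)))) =51 / 416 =0.12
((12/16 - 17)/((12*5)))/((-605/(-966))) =-2093/4840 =-0.43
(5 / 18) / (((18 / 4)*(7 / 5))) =25 / 567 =0.04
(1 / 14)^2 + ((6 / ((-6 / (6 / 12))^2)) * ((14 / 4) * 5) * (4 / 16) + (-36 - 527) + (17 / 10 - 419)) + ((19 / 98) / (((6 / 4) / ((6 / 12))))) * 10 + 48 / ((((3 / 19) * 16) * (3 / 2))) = -15159419 / 15680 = -966.80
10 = 10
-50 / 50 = -1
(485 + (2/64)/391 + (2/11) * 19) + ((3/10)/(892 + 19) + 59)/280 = 10722285917261/21941981600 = 488.67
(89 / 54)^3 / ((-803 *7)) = -704969 / 885105144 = -0.00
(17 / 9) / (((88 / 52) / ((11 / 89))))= 221 / 1602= 0.14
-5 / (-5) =1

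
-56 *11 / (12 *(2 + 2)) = -77 / 6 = -12.83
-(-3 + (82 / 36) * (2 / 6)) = 121 / 54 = 2.24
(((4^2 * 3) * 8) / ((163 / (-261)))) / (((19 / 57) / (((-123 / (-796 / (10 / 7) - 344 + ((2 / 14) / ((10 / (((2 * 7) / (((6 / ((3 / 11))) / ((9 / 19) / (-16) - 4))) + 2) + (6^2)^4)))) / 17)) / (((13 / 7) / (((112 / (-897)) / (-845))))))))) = 854660479647744 / 24156576484005485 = 0.04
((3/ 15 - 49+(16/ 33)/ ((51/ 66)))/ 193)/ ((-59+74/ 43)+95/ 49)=0.00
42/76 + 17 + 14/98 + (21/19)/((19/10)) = 92373/5054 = 18.28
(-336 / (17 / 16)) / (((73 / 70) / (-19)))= 7150080 / 1241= 5761.55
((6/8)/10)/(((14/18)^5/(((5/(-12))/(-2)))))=59049/1075648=0.05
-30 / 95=-0.32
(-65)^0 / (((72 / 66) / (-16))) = -44 / 3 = -14.67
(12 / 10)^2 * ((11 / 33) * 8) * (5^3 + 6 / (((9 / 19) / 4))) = 16864 / 25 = 674.56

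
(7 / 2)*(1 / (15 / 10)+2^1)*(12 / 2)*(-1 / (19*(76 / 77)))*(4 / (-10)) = 2156 / 1805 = 1.19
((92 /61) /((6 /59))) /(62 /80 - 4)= -108560 /23607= -4.60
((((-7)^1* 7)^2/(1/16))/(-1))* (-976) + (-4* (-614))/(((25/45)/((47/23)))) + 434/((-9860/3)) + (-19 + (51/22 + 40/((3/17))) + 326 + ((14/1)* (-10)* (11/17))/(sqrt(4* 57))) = 14033354207918/374187 - 770* sqrt(57)/969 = 37503579.66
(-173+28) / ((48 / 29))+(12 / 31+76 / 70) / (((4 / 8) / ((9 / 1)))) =-3181753 / 52080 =-61.09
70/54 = 35/27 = 1.30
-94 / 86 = -47 / 43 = -1.09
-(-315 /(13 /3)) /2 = 945 /26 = 36.35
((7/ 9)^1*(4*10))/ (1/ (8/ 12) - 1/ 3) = 80/ 3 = 26.67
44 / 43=1.02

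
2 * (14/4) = 7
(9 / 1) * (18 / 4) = 81 / 2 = 40.50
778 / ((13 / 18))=1077.23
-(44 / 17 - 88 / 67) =-1452 / 1139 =-1.27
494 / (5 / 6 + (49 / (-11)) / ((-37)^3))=1651490412 / 2786209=592.74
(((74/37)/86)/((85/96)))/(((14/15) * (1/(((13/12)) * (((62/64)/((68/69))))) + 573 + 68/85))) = 6673680/136297849877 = 0.00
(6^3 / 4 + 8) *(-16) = -992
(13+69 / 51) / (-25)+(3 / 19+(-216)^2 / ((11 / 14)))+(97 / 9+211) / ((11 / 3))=15839389187 / 266475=59440.43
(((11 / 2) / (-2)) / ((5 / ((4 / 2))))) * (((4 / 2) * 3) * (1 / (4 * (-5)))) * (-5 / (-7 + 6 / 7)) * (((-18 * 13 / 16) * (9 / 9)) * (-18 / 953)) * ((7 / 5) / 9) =189189 / 16391600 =0.01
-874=-874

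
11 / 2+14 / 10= 69 / 10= 6.90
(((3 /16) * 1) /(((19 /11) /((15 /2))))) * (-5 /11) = -225 /608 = -0.37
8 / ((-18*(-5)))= 4 / 45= 0.09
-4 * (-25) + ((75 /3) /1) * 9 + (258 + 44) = 627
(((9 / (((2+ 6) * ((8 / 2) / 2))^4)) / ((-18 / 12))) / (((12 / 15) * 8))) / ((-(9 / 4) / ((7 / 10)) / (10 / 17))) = 35 / 13369344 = 0.00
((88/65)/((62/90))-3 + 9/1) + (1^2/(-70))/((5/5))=224297/28210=7.95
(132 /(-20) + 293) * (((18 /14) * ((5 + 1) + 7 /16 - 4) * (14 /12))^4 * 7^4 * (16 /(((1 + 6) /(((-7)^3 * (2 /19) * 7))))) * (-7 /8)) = 193366304831504259 /3112960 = 62116540151.98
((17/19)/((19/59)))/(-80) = -1003/28880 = -0.03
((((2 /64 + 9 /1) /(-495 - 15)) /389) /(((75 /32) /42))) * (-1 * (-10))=-238 /29175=-0.01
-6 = -6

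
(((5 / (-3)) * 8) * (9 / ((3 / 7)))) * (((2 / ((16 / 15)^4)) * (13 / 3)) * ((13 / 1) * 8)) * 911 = -177601629.64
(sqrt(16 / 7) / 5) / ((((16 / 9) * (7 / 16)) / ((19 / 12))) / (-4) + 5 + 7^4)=228 * sqrt(7) / 4799725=0.00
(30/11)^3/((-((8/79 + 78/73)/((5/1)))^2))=-5612336268750/15142958699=-370.62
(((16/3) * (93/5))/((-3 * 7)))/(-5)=496/525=0.94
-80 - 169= -249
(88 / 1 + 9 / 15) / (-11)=-443 / 55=-8.05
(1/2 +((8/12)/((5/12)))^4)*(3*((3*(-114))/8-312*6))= -202588209/5000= -40517.64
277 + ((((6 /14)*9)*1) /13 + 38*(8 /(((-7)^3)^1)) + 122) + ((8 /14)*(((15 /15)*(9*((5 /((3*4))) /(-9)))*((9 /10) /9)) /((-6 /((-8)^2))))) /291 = 4652695120 /11678121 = 398.41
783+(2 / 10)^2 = 19576 / 25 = 783.04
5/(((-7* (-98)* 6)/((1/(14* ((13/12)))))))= 5/62426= 0.00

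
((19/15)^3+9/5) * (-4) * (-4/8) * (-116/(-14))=1500344/23625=63.51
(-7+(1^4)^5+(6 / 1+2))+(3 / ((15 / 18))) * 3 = 64 / 5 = 12.80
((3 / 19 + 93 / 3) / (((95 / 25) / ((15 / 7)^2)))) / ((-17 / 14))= -31.01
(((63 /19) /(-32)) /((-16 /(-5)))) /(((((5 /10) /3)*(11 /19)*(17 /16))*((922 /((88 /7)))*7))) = -135 /219436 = -0.00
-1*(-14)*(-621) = -8694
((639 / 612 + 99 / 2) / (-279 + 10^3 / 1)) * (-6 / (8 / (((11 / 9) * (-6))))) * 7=37807 / 14008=2.70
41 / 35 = 1.17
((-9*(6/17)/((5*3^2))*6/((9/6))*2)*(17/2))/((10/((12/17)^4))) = -248832/2088025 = -0.12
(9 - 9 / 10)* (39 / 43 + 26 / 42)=18603 / 1505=12.36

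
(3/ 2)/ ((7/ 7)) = 3/ 2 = 1.50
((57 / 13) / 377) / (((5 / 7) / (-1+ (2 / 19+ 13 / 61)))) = -3318 / 298961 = -0.01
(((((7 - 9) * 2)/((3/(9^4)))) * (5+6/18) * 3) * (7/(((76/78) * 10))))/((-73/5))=9552816/1387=6887.39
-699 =-699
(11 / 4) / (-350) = -11 / 1400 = -0.01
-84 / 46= -1.83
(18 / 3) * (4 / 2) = 12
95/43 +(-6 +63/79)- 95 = -332883/3397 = -97.99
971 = 971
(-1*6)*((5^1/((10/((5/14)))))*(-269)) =4035/14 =288.21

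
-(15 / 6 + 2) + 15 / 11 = -69 / 22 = -3.14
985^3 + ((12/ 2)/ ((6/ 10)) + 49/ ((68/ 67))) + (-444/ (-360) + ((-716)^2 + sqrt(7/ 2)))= sqrt(14)/ 2 + 975308027323/ 1020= 956184342.38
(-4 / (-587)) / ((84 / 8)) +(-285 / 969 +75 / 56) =250469 / 239496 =1.05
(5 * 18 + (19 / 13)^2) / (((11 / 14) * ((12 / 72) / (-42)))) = -54934488 / 1859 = -29550.56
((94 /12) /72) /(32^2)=47 /442368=0.00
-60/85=-12/17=-0.71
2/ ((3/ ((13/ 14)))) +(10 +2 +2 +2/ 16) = 2477/ 168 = 14.74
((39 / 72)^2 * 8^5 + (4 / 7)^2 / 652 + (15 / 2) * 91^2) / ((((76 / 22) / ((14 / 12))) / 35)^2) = 1528369495639525 / 152521056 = 10020711.47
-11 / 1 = -11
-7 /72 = -0.10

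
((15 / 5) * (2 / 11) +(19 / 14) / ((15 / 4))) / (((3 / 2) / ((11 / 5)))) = 2096 / 1575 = 1.33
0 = 0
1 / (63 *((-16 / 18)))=-0.02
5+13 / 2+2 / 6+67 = 78.83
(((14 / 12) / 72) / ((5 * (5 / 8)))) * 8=28 / 675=0.04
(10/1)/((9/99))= 110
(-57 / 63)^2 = 361 / 441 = 0.82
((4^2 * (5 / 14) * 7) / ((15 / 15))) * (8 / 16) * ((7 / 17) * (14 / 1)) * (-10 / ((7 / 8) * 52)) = -5600 / 221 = -25.34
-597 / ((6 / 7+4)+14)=-1393 / 44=-31.66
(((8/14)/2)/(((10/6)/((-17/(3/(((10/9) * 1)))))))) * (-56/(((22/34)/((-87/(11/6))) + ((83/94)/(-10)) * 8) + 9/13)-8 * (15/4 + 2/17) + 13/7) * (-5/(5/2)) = 1424491801784/331295517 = 4299.76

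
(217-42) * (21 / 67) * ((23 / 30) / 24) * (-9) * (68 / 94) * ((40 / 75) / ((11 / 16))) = -306544 / 34639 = -8.85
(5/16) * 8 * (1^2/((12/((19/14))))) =95/336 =0.28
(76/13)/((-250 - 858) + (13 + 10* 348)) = 76/31005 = 0.00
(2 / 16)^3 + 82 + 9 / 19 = 802323 / 9728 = 82.48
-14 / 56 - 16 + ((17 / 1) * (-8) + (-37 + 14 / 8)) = -375 / 2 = -187.50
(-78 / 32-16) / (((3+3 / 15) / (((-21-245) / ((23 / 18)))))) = 1199.44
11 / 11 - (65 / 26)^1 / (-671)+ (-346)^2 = 160660219 / 1342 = 119717.00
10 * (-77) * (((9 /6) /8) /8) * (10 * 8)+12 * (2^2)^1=-5583 /4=-1395.75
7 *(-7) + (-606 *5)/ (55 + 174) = -14251/ 229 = -62.23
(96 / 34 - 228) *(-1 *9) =34452 / 17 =2026.59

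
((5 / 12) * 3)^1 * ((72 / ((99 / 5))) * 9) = 450 / 11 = 40.91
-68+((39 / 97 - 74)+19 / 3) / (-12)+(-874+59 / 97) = -1633883 / 1746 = -935.79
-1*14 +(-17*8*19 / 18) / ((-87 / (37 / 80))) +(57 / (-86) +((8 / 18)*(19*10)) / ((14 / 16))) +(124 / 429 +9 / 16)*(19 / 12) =905459451433 / 10784854080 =83.96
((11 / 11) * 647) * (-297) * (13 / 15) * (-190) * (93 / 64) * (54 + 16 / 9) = 41034636357 / 16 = 2564664772.31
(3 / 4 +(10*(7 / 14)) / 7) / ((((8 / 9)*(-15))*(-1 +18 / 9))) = -123 / 1120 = -0.11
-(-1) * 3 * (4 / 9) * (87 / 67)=116 / 67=1.73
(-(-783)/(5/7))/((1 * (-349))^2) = 0.01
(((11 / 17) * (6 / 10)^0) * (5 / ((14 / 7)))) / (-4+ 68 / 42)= -231 / 340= -0.68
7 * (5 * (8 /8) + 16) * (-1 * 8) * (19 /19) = -1176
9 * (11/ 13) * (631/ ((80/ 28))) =437283/ 260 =1681.86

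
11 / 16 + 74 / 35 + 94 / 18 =40441 / 5040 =8.02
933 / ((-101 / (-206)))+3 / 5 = 961293 / 505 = 1903.55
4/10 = 2/5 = 0.40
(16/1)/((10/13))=104/5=20.80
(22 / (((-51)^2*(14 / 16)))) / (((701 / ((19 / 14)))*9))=1672 / 804075741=0.00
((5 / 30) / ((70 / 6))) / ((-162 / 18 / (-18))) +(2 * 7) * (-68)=-951.97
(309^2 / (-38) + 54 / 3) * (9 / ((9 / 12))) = -568782 / 19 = -29935.89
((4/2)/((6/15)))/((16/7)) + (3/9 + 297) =14377/48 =299.52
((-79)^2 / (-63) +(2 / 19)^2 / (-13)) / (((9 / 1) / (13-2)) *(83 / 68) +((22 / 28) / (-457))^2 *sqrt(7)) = -1943206919623181137218370 / 19589379620972374293847 +51765385502830650530 *sqrt(7) / 176304416588751368644623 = -99.20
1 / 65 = 0.02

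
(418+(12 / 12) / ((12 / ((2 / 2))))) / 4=104.52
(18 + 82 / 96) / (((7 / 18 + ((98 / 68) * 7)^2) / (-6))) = -2353905 / 2125774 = -1.11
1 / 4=0.25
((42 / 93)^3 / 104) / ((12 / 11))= 3773 / 4647396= 0.00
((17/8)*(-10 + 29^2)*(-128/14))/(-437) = 113016/3059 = 36.95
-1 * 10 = -10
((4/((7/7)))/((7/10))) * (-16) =-91.43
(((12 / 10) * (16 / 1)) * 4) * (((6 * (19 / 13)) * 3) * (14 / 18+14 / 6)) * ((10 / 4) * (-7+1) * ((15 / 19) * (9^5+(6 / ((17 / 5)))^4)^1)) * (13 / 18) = -265178808599040 / 83521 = -3174995613.07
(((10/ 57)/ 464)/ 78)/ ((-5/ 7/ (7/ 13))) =-49/ 13409136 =-0.00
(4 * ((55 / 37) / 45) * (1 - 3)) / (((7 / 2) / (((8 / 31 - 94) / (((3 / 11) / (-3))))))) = -5626016 / 72261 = -77.86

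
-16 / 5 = -3.20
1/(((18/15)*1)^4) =625/1296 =0.48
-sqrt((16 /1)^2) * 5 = -80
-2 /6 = -1 /3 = -0.33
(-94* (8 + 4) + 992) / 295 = -136 / 295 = -0.46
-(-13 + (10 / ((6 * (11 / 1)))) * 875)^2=-15570916 / 1089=-14298.36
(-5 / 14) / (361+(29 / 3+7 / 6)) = -15 / 15617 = -0.00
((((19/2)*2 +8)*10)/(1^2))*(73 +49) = 32940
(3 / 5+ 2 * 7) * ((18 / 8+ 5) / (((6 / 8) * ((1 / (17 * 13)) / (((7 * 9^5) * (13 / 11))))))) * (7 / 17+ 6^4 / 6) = 181353809582127 / 55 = 3297341992402.31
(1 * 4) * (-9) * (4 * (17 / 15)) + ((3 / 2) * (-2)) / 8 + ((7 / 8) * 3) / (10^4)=-13085979 / 80000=-163.57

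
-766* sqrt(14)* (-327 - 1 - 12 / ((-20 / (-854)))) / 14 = 172048.46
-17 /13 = -1.31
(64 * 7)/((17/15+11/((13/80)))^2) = 17035200/180123241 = 0.09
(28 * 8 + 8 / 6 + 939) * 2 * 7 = 48902 / 3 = 16300.67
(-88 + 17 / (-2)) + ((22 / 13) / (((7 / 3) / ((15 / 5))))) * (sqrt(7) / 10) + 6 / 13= -2497 / 26 + 99 * sqrt(7) / 455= -95.46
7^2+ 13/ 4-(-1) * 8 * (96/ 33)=3323/ 44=75.52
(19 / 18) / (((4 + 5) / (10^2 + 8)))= 38 / 3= 12.67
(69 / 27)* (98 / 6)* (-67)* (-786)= 19783358 / 9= 2198150.89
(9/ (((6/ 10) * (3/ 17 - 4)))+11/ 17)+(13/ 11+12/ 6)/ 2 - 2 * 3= -37365/ 4862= -7.69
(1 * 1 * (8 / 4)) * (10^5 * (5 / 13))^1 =1000000 / 13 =76923.08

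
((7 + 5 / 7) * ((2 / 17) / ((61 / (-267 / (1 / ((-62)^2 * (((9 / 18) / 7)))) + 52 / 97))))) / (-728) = 1.50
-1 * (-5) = 5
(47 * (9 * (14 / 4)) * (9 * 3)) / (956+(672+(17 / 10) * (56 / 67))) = 8927415 / 363904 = 24.53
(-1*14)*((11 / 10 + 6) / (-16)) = 497 / 80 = 6.21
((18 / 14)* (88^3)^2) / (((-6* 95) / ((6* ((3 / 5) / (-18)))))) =696606130176 / 3325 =209505603.06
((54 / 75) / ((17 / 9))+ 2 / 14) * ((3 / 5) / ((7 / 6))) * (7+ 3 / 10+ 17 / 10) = 252558 / 104125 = 2.43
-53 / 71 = -0.75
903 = 903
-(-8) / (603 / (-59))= -472 / 603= -0.78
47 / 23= 2.04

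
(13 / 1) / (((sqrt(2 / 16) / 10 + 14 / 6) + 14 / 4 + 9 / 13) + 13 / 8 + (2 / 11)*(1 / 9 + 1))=287769853800 / 184892387287 - 861311880*sqrt(2) / 184892387287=1.55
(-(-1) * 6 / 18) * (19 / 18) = 19 / 54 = 0.35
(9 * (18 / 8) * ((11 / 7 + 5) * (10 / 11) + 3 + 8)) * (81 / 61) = 8575227 / 18788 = 456.42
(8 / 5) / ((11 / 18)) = 144 / 55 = 2.62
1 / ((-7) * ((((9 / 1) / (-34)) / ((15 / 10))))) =17 / 21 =0.81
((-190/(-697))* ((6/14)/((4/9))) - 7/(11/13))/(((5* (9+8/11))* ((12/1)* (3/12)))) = -859763/15661590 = -0.05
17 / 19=0.89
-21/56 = -3/8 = -0.38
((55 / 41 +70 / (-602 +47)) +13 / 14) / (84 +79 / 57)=2595343 / 103365346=0.03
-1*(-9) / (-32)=-9 / 32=-0.28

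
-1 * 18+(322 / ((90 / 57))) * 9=9087 / 5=1817.40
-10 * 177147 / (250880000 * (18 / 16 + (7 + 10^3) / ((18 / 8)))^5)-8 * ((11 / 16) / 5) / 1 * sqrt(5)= -11 * sqrt(5) / 10-83682825624 / 215503744123783713573828125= -2.46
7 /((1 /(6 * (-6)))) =-252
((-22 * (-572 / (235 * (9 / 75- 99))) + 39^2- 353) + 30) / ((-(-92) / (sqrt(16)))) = 17390689 / 334029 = 52.06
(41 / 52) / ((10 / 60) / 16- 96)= -984 / 119795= -0.01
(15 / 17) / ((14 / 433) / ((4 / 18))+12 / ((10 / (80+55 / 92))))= 0.01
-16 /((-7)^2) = -16 /49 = -0.33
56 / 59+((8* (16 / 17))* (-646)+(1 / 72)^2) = -1487393221 / 305856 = -4863.05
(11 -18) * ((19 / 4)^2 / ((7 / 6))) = -1083 / 8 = -135.38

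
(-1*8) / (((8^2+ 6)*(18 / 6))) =-4 / 105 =-0.04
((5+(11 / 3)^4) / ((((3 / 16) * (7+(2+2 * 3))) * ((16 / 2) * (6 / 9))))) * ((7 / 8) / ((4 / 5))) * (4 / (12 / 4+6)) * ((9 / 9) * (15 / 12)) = 263305 / 34992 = 7.52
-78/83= -0.94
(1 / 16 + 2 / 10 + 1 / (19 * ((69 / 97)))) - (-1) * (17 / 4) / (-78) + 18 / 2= 9.28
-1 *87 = -87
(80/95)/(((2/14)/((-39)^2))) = 170352/19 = 8965.89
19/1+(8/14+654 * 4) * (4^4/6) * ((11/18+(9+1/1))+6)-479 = 350408036/189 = 1854010.77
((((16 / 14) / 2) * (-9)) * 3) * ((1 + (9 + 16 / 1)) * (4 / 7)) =-11232 / 49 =-229.22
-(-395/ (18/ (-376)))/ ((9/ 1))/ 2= -37130/ 81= -458.40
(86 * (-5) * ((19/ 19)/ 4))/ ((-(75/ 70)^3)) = 58996/ 675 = 87.40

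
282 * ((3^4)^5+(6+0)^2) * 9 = 8849458901106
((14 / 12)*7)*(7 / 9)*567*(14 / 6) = 16807 / 2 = 8403.50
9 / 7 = 1.29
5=5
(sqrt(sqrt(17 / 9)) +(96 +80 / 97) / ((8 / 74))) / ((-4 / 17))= -369223 / 97 - 17 * 17^(1 / 4) * sqrt(3) / 12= -3811.41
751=751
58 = 58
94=94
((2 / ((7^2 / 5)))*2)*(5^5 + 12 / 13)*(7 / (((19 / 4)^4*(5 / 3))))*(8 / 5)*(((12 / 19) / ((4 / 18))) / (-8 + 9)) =53929525248 / 1126625045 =47.87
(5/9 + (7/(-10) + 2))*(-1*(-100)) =1670/9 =185.56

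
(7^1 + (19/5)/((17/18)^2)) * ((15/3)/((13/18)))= 292878/3757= 77.96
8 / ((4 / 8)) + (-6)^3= -200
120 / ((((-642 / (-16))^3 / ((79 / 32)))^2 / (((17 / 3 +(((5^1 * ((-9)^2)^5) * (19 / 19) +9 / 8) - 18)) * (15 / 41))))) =16712464460275782400 / 14951776495471587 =1117.76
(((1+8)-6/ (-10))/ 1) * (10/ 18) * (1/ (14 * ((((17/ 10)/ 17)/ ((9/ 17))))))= 240/ 119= 2.02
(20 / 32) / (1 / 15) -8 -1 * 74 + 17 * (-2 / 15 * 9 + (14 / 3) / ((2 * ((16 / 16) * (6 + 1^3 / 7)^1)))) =-446689 / 5160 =-86.57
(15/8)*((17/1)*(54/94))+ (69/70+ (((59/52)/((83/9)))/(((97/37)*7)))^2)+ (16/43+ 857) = 76080682387916742951/86783815143560080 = 876.67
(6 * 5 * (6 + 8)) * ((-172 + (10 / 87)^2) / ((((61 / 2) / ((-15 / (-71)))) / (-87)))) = 43530.81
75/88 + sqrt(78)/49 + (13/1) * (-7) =-7933/88 + sqrt(78)/49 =-89.97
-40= -40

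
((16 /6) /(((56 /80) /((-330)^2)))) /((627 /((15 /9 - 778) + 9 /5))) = -204476800 /399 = -512473.18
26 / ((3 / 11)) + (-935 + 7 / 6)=-1677 / 2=-838.50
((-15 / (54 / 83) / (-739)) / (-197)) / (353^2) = -415 / 326537136846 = -0.00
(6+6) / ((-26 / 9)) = -54 / 13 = -4.15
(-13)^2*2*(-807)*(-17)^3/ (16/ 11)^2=81076011159/ 128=633406337.18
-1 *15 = -15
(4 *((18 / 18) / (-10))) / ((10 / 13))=-13 / 25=-0.52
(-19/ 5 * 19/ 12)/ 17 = -0.35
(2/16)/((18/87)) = 29/48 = 0.60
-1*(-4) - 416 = -412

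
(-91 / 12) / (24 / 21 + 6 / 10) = -3185 / 732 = -4.35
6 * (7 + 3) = 60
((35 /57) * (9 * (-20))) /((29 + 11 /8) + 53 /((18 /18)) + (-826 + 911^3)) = -5600 /38306902611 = -0.00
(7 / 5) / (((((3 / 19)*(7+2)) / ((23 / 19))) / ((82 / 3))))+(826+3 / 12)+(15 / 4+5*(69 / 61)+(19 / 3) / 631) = 868.26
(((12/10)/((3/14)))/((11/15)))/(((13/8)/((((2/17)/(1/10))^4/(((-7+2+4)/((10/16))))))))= -67200000/11943503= -5.63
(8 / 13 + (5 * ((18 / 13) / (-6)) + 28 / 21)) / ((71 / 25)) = 775 / 2769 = 0.28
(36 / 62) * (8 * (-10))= -1440 / 31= -46.45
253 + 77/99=2284/9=253.78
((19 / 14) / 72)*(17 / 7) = 323 / 7056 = 0.05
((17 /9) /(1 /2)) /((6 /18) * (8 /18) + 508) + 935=6414151 /6860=935.01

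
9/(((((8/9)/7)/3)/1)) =1701/8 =212.62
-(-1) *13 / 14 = 13 / 14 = 0.93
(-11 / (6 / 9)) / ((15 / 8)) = -44 / 5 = -8.80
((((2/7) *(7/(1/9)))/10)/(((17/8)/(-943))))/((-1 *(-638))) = -33948/27115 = -1.25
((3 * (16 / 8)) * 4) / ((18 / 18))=24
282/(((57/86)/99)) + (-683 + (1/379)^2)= 113094161318/2729179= 41438.89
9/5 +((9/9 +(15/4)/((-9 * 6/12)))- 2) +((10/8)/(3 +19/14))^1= 232/915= 0.25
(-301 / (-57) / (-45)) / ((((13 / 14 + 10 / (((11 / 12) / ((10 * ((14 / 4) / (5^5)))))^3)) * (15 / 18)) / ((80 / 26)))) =-876380312500000 / 1878189675470901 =-0.47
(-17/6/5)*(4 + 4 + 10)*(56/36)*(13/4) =-1547/30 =-51.57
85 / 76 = 1.12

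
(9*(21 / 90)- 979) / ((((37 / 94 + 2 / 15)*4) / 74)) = -50964873 / 1486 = -34296.68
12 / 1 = 12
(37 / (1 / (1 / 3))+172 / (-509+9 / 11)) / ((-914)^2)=0.00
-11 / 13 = -0.85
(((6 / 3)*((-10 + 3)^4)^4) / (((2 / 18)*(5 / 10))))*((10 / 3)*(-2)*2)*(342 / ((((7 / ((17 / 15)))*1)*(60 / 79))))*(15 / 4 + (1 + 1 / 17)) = -5592555295777902866.40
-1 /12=-0.08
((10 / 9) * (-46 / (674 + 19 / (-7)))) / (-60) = 161 / 126873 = 0.00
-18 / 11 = -1.64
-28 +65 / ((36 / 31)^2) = 20.20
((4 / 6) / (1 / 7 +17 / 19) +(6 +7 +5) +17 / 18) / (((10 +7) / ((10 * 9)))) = 2385 / 23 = 103.70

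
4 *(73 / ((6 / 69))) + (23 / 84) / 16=4513175 / 1344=3358.02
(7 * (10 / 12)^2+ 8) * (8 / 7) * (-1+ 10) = 926 / 7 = 132.29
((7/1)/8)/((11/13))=91/88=1.03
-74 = -74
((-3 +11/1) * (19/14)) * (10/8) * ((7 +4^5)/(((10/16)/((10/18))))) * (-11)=-8619160/63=-136812.06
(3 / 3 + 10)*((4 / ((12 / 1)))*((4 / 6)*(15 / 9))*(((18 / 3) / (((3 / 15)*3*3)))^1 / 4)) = 275 / 81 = 3.40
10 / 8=5 / 4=1.25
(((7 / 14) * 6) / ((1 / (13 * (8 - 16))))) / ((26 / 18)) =-216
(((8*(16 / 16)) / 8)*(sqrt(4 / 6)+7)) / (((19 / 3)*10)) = 0.12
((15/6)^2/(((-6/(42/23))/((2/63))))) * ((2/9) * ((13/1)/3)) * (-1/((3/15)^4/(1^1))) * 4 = 812500/5589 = 145.37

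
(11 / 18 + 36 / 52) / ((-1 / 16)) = -20.85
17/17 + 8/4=3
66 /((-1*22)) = -3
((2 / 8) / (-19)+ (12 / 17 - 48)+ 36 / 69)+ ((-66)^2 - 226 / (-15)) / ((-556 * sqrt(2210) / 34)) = -1390279 / 29716 - 32783 * sqrt(2210) / 271050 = -52.47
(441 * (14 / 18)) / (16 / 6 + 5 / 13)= 1911 / 17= 112.41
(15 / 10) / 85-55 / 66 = -208 / 255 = -0.82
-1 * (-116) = 116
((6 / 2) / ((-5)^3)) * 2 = -6 / 125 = -0.05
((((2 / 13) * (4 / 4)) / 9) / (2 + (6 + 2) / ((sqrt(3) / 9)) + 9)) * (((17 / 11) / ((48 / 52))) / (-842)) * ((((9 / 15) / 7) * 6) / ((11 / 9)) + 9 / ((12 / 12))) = 6851 / 3125647140 - 13702 * sqrt(3) / 2865176545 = -0.00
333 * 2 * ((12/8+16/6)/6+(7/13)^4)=29617057/57122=518.49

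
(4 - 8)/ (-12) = 1/ 3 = 0.33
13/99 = 0.13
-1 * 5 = -5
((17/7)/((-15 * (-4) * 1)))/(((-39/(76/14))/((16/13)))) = -0.01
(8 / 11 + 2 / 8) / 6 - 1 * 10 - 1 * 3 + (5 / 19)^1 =-63071 / 5016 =-12.57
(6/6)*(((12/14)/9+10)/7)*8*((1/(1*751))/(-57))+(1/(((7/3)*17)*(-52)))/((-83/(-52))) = -0.00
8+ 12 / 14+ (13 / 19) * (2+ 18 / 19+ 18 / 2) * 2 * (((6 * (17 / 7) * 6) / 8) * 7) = 3182903 / 2527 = 1259.56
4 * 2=8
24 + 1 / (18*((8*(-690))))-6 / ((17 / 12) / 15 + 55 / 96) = 1433167679 / 95484960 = 15.01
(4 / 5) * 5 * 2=8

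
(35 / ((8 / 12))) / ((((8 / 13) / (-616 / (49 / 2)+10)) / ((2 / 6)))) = -3445 / 8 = -430.62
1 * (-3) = -3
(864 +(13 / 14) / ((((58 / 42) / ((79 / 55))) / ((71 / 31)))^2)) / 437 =4250394728739 / 2136762213850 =1.99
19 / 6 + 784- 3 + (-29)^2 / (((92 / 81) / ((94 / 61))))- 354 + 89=6987703 / 4209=1660.18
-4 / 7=-0.57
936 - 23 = 913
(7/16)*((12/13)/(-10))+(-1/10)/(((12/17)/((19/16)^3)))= -1773887/6389760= -0.28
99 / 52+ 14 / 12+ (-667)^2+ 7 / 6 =69403345 / 156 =444893.24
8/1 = 8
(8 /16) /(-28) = -0.02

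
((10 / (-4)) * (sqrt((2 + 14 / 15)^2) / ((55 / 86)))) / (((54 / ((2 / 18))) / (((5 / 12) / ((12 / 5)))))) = -215 / 52488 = -0.00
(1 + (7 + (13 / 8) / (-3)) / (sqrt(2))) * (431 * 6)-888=1698 + 66805 * sqrt(2) / 8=13507.57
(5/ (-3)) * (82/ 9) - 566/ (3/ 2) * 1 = -10598/ 27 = -392.52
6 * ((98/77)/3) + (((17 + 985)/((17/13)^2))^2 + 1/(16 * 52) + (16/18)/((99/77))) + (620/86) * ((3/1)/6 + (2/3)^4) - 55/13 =304692797821060387/887450046912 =343335.15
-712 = -712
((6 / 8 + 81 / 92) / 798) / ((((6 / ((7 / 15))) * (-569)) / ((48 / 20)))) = -1 / 1491918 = -0.00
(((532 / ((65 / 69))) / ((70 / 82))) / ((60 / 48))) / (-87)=-286672 / 47125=-6.08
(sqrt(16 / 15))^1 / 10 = 2*sqrt(15) / 75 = 0.10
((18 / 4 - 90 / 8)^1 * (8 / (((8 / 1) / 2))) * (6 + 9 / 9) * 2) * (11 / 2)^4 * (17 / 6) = -15680511 / 32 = -490015.97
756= 756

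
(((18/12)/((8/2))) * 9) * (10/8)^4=16875/2048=8.24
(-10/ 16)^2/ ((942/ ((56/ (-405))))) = -35/ 610416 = -0.00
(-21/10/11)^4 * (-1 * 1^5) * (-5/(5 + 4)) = 21609/29282000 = 0.00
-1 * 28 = -28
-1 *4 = -4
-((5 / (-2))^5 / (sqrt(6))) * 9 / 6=59.80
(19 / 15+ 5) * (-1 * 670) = -4198.67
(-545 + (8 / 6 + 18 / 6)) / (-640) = 811 / 960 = 0.84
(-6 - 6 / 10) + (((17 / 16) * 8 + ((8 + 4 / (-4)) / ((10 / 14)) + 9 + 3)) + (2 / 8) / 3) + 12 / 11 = 16417 / 660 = 24.87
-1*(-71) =71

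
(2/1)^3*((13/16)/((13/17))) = 17/2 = 8.50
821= 821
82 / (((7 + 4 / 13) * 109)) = 0.10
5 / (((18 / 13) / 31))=2015 / 18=111.94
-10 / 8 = -1.25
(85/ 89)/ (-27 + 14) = -85/ 1157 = -0.07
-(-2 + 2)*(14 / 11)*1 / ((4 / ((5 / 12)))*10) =0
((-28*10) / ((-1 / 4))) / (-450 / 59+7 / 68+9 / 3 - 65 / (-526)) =-1181774720 / 4643323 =-254.51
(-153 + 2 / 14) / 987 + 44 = 43.85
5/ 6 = 0.83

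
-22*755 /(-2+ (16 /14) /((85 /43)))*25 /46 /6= 123536875 /116748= 1058.15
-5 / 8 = -0.62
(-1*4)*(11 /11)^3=-4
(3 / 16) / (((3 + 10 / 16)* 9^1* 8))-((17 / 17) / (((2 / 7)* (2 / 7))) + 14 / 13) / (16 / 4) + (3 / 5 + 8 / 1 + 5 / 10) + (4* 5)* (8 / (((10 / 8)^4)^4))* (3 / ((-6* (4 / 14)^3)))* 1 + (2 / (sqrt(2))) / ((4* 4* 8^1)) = -25065602329173563 / 276123046875000 + sqrt(2) / 128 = -90.77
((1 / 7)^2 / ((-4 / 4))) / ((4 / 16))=-0.08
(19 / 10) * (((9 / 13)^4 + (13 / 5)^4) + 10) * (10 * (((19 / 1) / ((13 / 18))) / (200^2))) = 810899712351 / 1160290625000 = 0.70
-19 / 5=-3.80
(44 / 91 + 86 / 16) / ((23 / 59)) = 251635 / 16744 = 15.03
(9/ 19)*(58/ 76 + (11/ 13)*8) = 33489/ 9386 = 3.57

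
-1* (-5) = 5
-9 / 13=-0.69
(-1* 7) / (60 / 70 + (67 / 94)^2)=-432964 / 84439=-5.13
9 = 9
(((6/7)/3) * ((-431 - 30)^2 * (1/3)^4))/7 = 425042/3969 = 107.09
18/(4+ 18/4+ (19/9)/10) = 405/196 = 2.07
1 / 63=0.02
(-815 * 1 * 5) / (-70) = 815 / 14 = 58.21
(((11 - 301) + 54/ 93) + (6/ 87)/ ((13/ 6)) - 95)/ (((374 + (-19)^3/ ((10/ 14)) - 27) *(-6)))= -22461685/ 3245105916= -0.01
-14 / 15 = -0.93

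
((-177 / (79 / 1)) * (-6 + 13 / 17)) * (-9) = -141777 / 1343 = -105.57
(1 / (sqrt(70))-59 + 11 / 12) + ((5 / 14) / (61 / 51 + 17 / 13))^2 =-3763161565 / 64811712 + sqrt(70) / 70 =-57.94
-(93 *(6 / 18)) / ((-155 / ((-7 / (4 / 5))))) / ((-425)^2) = -7 / 722500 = -0.00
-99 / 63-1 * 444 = -3119 / 7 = -445.57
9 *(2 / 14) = 9 / 7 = 1.29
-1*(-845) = 845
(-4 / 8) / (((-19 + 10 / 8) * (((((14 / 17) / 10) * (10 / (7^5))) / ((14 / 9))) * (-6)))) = -285719 / 1917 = -149.04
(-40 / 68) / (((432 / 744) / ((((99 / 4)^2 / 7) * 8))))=-168795 / 238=-709.22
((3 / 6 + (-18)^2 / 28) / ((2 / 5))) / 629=845 / 17612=0.05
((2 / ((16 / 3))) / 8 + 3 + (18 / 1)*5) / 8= 5955 / 512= 11.63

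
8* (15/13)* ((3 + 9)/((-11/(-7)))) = 10080/143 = 70.49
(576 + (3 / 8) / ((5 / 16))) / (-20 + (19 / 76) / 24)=-277056 / 9595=-28.88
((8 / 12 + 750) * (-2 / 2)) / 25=-2252 / 75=-30.03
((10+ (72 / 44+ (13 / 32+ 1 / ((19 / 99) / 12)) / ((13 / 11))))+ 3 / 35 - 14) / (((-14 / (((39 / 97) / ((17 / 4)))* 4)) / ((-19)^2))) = -8841383829 / 17776220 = -497.37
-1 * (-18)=18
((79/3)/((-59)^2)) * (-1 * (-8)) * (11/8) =869/10443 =0.08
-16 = -16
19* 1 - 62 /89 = 1629 /89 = 18.30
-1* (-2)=2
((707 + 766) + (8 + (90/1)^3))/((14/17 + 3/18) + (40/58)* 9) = 2160762798/21289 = 101496.68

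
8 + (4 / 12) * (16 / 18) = 224 / 27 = 8.30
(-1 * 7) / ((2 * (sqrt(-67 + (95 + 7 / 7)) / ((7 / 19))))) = -49 * sqrt(29) / 1102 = -0.24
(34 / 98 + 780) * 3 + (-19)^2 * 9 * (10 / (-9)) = -62179 / 49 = -1268.96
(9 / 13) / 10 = 9 / 130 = 0.07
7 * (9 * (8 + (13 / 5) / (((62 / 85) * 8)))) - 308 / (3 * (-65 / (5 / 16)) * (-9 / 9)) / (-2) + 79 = 11825323 / 19344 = 611.32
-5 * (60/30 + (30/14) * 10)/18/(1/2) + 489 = 29987/63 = 475.98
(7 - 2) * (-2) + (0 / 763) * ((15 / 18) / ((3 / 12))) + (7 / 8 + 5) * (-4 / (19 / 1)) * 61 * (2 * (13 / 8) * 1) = -38791 / 152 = -255.20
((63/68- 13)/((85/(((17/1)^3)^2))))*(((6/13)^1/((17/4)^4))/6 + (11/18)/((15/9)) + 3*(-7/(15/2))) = 65067327929/7800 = 8341965.12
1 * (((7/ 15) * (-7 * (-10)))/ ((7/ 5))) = 70/ 3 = 23.33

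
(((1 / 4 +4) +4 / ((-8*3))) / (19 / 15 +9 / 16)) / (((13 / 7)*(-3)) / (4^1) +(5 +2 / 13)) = 356720 / 600991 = 0.59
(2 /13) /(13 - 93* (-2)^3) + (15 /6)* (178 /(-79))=-4379087 /777439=-5.63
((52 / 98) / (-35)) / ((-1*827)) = 26 / 1418305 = 0.00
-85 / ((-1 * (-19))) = -85 / 19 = -4.47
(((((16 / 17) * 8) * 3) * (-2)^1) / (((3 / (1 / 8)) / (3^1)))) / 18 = -16 / 51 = -0.31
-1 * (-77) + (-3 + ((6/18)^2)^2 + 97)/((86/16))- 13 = 283832/3483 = 81.49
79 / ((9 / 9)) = 79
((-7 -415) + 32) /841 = -390 /841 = -0.46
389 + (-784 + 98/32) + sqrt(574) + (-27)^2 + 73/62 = sqrt(574) + 167767/496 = 362.20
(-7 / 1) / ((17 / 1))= -7 / 17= -0.41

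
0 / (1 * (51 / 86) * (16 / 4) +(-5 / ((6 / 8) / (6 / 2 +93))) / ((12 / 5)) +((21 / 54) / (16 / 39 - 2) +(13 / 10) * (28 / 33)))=0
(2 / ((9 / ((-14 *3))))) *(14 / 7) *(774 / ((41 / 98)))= -1415904 / 41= -34534.24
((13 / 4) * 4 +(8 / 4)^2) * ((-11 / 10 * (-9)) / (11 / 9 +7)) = 15147 / 740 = 20.47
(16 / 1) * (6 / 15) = 32 / 5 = 6.40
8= 8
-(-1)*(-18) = -18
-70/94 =-35/47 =-0.74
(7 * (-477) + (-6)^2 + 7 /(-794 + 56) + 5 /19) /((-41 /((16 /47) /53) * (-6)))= -185244436 /2148121323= -0.09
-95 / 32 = -2.97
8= 8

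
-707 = -707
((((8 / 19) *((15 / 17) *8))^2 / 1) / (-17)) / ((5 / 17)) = -184320 / 104329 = -1.77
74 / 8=37 / 4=9.25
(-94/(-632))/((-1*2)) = -47/632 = -0.07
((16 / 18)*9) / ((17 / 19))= 152 / 17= 8.94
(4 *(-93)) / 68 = -93 / 17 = -5.47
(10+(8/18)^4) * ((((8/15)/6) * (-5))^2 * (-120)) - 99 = -59691793/177147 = -336.96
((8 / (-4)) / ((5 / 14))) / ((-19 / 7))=196 / 95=2.06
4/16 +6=25/4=6.25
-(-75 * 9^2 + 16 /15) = 91109 /15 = 6073.93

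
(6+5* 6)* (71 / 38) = 1278 / 19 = 67.26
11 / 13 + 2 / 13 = 1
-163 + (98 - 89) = -154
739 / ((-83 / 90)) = -66510 / 83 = -801.33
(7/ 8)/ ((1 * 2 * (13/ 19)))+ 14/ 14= 1.64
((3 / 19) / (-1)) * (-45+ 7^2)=-12 / 19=-0.63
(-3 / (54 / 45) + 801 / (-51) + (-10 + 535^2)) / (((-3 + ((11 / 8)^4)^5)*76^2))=0.09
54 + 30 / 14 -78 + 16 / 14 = -145 / 7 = -20.71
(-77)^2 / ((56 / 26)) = 11011 / 4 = 2752.75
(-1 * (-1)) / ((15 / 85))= 17 / 3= 5.67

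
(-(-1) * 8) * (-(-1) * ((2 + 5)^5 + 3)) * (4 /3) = 537920 /3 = 179306.67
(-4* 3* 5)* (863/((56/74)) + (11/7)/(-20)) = -478932/7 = -68418.86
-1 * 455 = -455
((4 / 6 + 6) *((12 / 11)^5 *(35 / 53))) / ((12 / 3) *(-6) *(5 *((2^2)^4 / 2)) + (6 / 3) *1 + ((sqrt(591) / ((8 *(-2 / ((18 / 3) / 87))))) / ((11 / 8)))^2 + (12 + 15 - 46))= -3487795200 / 7884582574297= -0.00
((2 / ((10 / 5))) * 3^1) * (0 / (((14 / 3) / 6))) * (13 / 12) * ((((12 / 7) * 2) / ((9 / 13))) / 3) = 0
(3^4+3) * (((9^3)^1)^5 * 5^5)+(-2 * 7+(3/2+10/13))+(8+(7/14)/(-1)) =702603488272989712445/13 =54046422174845362495.77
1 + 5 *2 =11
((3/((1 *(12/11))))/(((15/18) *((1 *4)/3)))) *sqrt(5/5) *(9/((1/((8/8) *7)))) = 6237/40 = 155.92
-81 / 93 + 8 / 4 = 35 / 31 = 1.13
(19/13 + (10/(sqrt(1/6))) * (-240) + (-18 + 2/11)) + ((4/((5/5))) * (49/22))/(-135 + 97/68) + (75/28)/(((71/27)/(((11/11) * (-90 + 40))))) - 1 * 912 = -2400 * sqrt(6) - 1264420138343/1291075786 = -6858.13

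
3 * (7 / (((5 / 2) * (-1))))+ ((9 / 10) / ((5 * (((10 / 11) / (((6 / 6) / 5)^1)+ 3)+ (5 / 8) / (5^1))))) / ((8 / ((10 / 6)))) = -18889 / 2250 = -8.40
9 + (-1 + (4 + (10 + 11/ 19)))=429/ 19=22.58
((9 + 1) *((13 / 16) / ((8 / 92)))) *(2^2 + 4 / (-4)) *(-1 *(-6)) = 13455 / 8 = 1681.88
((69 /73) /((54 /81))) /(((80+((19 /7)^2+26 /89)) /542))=10636479 /1213333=8.77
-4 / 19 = -0.21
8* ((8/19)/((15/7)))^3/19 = 1404928/439833375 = 0.00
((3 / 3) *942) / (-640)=-471 / 320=-1.47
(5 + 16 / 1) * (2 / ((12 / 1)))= 7 / 2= 3.50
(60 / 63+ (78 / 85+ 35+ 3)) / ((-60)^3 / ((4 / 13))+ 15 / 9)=-71168 / 1253067025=-0.00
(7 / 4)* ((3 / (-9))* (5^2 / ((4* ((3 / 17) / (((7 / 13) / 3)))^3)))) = -294902825 / 76877424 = -3.84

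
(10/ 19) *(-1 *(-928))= 9280/ 19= 488.42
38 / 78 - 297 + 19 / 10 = -114899 / 390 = -294.61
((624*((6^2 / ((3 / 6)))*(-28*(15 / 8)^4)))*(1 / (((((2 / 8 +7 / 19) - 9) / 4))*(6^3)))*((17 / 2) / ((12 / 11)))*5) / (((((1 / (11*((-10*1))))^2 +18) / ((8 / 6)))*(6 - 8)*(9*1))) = -33586953125 / 6098428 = -5507.48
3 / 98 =0.03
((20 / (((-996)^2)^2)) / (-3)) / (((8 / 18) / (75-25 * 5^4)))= 38875 / 164015957376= 0.00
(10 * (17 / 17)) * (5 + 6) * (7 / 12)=385 / 6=64.17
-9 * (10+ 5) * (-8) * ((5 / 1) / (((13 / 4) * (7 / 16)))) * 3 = 1036800 / 91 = 11393.41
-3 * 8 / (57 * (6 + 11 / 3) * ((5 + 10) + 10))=-24 / 13775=-0.00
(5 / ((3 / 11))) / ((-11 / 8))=-40 / 3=-13.33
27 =27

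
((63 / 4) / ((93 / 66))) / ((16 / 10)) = 3465 / 496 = 6.99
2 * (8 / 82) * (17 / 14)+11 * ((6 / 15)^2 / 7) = 3504 / 7175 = 0.49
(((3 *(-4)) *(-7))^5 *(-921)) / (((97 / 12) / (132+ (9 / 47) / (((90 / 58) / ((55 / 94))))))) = -13484798143293818880 / 214273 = -62932792014364.01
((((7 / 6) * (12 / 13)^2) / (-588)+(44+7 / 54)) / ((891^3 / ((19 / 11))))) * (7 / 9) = 4869149 / 58097318250114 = 0.00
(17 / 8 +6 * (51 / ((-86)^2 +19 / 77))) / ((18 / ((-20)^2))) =27417175 / 569511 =48.14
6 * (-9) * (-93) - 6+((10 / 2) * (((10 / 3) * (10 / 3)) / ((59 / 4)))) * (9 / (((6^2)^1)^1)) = 2663996 / 531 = 5016.94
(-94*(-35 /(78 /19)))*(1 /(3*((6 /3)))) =31255 /234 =133.57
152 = 152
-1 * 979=-979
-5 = -5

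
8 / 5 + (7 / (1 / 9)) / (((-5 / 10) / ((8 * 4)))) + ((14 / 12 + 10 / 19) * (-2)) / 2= -2298293 / 570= -4032.09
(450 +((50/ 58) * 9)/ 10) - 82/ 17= 439709/ 986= 445.95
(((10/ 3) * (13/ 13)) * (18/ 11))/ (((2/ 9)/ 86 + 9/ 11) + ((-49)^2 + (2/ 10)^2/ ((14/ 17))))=8127000/ 3578665219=0.00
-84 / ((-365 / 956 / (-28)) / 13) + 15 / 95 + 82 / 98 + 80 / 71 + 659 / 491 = -948657185591071 / 11846290715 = -80080.53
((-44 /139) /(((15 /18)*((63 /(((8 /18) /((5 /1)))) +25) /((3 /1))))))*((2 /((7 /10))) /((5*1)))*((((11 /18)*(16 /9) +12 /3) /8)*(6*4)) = -0.01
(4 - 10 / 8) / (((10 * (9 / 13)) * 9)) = 0.04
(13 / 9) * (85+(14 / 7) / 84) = 46423 / 378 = 122.81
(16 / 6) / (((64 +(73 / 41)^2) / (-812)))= -10919776 / 338739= -32.24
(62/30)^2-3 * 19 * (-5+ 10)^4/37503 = 1037954/312525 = 3.32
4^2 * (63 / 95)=1008 / 95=10.61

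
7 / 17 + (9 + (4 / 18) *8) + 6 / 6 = 1865 / 153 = 12.19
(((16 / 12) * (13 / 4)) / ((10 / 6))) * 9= 117 / 5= 23.40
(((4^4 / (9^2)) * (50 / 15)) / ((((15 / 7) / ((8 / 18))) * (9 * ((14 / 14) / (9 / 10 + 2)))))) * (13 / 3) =2702336 / 885735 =3.05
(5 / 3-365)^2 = 1188100 / 9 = 132011.11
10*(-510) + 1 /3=-15299 /3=-5099.67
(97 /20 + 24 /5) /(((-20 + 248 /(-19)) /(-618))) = 1133103 /6280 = 180.43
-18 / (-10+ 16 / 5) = 2.65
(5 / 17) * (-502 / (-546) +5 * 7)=49030 / 4641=10.56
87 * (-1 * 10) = -870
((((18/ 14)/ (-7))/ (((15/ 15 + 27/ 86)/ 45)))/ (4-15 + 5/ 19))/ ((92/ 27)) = 2977965/ 17319736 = 0.17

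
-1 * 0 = 0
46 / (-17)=-46 / 17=-2.71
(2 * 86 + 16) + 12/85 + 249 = 37157/85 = 437.14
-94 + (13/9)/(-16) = -94.09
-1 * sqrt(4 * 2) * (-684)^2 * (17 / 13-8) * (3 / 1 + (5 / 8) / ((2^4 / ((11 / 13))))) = 12839401449 * sqrt(2) / 676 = 26860437.37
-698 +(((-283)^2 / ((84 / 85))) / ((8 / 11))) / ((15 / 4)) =29017.56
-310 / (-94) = 155 / 47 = 3.30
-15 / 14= -1.07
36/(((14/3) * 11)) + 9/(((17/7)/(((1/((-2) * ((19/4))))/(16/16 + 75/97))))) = 0.48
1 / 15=0.07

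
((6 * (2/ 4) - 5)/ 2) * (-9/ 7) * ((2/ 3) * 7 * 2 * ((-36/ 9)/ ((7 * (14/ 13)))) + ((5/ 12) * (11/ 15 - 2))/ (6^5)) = -6.37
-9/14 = -0.64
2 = 2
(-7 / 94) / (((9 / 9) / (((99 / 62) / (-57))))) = 231 / 110732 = 0.00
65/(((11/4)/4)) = 1040/11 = 94.55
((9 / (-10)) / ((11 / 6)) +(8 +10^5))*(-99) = -49503717 / 5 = -9900743.40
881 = 881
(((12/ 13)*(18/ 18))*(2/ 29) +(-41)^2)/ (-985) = -1.71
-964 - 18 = -982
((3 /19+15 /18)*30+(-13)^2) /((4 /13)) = 12272 /19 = 645.89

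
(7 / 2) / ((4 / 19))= 16.62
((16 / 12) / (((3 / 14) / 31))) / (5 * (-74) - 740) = -868 / 4995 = -0.17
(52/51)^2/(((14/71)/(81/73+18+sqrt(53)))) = 95992 *sqrt(53)/18207+14878760/147679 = 139.13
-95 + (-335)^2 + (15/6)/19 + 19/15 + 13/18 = 95872963/855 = 112132.12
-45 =-45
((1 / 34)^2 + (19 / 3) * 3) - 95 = -87855 / 1156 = -76.00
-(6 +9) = -15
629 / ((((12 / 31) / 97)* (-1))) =-1891403 / 12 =-157616.92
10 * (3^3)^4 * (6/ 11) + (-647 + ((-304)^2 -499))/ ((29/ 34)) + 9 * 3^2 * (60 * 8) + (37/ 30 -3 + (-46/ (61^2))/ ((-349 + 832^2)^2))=3459979328049373296767527/ 1136411513711718750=3044653.53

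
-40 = -40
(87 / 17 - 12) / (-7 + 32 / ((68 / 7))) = 1.86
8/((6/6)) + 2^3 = 16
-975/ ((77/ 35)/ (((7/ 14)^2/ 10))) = -975/ 88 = -11.08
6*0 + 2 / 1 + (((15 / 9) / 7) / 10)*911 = 23.69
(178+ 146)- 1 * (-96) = 420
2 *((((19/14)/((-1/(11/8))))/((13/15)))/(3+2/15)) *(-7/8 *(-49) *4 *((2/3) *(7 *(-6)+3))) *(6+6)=6912675/94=73539.10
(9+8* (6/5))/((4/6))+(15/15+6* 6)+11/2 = 352/5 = 70.40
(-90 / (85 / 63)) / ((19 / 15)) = -52.66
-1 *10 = -10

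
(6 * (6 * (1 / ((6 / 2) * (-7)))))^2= 144 / 49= 2.94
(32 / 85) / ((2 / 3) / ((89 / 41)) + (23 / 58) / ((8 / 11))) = 0.44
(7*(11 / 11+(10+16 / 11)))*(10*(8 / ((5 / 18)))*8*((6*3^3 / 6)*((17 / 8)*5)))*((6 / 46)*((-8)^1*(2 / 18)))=-1690295040 / 253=-6681008.06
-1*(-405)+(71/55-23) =21081/55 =383.29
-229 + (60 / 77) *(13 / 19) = -228.47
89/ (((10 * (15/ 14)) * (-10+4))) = -623/ 450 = -1.38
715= 715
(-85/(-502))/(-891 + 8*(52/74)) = -0.00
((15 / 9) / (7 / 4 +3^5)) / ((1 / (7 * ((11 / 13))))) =140 / 3471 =0.04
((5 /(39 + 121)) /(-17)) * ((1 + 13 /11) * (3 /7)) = -9 /5236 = -0.00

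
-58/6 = -29/3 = -9.67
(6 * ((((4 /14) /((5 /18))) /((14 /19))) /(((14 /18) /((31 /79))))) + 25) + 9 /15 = 4040924 /135485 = 29.83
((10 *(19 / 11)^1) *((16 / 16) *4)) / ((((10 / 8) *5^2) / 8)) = 4864 / 275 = 17.69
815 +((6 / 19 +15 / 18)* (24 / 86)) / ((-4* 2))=2663289 / 3268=814.96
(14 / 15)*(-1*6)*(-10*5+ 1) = 1372 / 5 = 274.40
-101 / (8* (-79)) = 101 / 632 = 0.16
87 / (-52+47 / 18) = -1566 / 889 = -1.76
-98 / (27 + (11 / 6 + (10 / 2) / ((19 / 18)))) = -11172 / 3827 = -2.92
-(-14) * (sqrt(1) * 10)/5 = 28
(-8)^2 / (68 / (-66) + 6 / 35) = -2310 / 31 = -74.52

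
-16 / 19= -0.84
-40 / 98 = -20 / 49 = -0.41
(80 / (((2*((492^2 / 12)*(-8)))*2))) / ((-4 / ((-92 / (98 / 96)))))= -230 / 82369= -0.00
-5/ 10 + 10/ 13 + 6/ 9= 73/ 78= 0.94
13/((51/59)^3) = 2669927/132651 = 20.13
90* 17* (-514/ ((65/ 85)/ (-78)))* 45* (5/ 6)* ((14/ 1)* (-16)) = -673804656000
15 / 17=0.88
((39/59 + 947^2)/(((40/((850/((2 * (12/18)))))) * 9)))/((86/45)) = 33731253375/40592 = 830982.79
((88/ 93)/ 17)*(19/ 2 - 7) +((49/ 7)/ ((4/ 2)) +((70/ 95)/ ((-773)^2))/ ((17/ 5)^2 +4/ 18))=346325477839207/ 95166518591562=3.64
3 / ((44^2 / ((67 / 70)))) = 201 / 135520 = 0.00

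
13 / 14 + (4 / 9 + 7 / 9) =271 / 126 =2.15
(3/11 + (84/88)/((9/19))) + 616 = 40807/66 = 618.29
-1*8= -8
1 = 1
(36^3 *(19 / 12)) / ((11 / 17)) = 114165.82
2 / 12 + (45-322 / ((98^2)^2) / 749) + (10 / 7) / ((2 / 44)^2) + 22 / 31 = 338367126022145 / 458924278008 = 737.30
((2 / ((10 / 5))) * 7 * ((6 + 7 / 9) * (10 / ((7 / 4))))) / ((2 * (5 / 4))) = 976 / 9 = 108.44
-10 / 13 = -0.77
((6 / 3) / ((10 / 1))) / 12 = 1 / 60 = 0.02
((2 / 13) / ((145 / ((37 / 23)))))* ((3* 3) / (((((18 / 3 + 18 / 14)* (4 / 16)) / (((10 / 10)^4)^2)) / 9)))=0.08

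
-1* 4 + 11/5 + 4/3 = -7/15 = -0.47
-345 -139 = -484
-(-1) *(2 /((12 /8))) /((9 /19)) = 2.81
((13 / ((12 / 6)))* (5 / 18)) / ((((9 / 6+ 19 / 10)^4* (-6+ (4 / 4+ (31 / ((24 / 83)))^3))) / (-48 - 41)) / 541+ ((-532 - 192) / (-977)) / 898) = -329497993921200000 / 624099855192387931301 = -0.00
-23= -23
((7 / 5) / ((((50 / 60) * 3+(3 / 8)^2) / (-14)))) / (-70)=448 / 4225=0.11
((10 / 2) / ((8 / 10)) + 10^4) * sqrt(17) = 40025 * sqrt(17) / 4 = 41256.83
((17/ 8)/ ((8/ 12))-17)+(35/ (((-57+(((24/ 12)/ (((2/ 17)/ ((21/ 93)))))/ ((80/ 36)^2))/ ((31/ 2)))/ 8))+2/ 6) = -1073897263/ 58377392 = -18.40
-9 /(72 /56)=-7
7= 7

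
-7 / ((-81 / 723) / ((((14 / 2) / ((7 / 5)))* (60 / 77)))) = 24100 / 99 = 243.43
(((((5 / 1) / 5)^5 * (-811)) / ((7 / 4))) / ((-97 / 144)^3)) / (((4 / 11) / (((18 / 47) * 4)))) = 1917933355008 / 300269417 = 6387.37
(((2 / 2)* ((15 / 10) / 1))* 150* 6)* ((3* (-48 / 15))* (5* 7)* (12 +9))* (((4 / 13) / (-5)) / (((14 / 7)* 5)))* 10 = 7620480 / 13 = 586190.77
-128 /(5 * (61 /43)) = -5504 /305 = -18.05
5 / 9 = 0.56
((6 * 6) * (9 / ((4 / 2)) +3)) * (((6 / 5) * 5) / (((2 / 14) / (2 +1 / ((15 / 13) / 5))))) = 71820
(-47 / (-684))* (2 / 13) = 47 / 4446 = 0.01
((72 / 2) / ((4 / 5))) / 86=45 / 86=0.52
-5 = -5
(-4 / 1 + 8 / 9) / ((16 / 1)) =-0.19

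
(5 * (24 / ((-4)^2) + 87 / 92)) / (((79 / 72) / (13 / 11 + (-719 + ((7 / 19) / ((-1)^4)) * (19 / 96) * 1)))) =-2558044125 / 319792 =-7999.09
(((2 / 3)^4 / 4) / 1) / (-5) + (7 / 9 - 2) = -499 / 405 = -1.23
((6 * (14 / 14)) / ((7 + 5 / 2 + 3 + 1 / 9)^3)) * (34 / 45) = 132192 / 58485415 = 0.00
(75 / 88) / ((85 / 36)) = 135 / 374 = 0.36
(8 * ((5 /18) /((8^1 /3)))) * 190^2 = 30083.33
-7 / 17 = -0.41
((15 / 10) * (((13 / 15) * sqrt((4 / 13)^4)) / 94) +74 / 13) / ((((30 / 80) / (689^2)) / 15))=108115182.64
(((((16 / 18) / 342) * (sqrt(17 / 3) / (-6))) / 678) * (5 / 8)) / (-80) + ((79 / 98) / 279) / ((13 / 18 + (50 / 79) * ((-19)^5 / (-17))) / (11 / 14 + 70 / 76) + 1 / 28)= sqrt(51) / 601022592 + 48168038 / 900437584583719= 0.00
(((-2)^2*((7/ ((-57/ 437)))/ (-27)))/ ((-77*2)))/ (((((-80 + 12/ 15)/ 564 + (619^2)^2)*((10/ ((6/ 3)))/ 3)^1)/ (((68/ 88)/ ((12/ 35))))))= -643195/ 1352573389505764008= -0.00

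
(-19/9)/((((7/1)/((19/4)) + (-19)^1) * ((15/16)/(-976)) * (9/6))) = -11274752/134865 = -83.60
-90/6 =-15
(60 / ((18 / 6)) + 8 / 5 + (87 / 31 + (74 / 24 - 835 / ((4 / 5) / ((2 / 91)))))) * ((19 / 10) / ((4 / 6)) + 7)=151723687 / 3385200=44.82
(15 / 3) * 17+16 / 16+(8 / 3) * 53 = 682 / 3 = 227.33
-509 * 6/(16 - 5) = -3054/11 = -277.64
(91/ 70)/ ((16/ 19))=247/ 160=1.54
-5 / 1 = -5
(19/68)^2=361/4624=0.08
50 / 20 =5 / 2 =2.50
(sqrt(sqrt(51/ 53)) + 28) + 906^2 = 51^(1/ 4)*53^(3/ 4)/ 53 + 820864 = 820864.99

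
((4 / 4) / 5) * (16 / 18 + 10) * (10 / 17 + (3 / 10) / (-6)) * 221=38857 / 150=259.05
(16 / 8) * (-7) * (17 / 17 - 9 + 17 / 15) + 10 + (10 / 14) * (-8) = 10544 / 105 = 100.42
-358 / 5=-71.60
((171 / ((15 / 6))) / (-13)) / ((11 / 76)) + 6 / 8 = -101823 / 2860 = -35.60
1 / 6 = 0.17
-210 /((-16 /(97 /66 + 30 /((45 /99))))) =155855 /176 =885.54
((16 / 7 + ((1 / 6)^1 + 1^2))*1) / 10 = 29 / 84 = 0.35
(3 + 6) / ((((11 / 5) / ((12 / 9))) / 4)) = 240 / 11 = 21.82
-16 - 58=-74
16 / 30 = 8 / 15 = 0.53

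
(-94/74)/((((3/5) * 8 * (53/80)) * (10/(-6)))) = 470/1961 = 0.24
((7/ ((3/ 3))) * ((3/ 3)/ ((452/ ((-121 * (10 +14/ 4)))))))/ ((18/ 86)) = -109263/ 904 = -120.87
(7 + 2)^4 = 6561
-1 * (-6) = 6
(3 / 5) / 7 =0.09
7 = 7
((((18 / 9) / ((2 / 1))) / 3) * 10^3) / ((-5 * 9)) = -7.41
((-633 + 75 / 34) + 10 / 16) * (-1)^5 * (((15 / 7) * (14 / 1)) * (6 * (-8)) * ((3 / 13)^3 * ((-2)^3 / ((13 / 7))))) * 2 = 46649856960 / 485537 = 96078.89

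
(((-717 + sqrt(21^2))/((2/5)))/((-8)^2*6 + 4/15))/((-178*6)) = 0.00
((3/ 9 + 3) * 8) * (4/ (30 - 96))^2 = 320/ 3267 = 0.10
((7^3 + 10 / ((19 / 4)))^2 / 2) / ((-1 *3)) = -19849.61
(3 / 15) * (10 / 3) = 2 / 3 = 0.67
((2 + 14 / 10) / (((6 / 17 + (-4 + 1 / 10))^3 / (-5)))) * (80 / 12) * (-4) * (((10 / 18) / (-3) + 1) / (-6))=73498480000 / 53279263161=1.38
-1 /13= -0.08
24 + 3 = 27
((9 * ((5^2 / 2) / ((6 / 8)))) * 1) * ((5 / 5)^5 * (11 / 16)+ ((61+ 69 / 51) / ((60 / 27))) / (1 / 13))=7455225 / 136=54817.83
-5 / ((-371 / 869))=4345 / 371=11.71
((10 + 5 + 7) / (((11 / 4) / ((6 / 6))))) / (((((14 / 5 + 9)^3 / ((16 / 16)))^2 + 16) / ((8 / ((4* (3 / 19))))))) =4750000 / 126542350923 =0.00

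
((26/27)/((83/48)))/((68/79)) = 8216/12699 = 0.65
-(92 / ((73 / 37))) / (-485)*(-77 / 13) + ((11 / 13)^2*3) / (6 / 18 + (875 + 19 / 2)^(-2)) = 109992745459553 / 18724431229985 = 5.87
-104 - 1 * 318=-422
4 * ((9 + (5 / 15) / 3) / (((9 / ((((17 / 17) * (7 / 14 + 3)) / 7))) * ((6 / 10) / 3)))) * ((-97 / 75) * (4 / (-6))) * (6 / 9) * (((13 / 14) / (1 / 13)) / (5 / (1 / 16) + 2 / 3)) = 2688452 / 3087315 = 0.87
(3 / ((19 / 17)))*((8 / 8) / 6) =0.45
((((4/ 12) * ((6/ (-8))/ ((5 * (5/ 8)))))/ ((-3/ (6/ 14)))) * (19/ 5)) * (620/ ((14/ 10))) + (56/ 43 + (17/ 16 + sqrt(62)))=sqrt(62) + 3640471/ 168560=29.47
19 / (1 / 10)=190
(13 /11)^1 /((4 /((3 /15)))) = 13 /220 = 0.06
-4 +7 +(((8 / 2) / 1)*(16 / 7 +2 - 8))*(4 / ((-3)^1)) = 479 / 21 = 22.81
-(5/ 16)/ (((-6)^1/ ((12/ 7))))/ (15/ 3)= 1/ 56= 0.02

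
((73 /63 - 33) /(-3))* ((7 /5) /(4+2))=1003 /405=2.48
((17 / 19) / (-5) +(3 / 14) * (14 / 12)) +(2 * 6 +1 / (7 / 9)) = 35529 / 2660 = 13.36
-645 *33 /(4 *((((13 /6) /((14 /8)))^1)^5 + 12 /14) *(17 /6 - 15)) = 260790269355 /2245776964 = 116.12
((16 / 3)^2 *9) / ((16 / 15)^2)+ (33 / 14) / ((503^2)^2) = 201642695355183 / 896189757134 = 225.00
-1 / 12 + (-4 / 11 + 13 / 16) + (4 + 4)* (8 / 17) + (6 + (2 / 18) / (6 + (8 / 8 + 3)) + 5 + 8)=3115751 / 134640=23.14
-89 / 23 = -3.87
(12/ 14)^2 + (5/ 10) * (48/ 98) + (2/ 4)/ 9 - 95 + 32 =-61.96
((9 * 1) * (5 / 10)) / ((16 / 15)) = 135 / 32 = 4.22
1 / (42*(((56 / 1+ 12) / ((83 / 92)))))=83 / 262752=0.00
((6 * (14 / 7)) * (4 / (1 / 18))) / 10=432 / 5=86.40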